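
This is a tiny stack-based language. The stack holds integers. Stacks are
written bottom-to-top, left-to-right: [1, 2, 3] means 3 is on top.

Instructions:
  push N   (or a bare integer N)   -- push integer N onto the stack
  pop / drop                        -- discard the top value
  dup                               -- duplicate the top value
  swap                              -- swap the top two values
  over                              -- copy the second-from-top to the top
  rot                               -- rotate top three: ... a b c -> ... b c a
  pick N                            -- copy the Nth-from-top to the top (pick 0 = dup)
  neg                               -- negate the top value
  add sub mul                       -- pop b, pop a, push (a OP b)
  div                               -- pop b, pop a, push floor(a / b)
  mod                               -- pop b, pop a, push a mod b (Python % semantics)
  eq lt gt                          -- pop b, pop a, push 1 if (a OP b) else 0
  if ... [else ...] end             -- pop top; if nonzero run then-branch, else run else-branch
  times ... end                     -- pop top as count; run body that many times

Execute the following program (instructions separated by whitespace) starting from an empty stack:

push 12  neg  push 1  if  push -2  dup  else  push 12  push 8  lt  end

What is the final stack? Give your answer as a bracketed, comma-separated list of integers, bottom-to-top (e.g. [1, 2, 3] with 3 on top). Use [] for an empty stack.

After 'push 12': [12]
After 'neg': [-12]
After 'push 1': [-12, 1]
After 'if': [-12]
After 'push -2': [-12, -2]
After 'dup': [-12, -2, -2]

Answer: [-12, -2, -2]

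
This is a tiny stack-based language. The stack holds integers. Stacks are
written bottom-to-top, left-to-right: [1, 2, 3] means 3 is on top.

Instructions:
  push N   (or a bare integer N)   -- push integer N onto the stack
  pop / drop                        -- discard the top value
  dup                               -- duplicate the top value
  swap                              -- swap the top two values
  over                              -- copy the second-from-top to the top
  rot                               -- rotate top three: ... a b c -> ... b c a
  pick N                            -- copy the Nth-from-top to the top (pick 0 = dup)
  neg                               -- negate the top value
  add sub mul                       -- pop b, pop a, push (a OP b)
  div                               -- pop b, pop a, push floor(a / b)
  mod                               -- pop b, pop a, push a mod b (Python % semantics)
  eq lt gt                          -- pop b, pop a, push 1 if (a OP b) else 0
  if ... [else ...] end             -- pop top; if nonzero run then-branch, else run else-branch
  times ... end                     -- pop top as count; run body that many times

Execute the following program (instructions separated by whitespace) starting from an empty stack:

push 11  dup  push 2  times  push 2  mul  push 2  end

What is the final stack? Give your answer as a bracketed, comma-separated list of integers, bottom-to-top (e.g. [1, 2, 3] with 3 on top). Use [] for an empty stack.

Answer: [11, 22, 4, 2]

Derivation:
After 'push 11': [11]
After 'dup': [11, 11]
After 'push 2': [11, 11, 2]
After 'times': [11, 11]
After 'push 2': [11, 11, 2]
After 'mul': [11, 22]
After 'push 2': [11, 22, 2]
After 'push 2': [11, 22, 2, 2]
After 'mul': [11, 22, 4]
After 'push 2': [11, 22, 4, 2]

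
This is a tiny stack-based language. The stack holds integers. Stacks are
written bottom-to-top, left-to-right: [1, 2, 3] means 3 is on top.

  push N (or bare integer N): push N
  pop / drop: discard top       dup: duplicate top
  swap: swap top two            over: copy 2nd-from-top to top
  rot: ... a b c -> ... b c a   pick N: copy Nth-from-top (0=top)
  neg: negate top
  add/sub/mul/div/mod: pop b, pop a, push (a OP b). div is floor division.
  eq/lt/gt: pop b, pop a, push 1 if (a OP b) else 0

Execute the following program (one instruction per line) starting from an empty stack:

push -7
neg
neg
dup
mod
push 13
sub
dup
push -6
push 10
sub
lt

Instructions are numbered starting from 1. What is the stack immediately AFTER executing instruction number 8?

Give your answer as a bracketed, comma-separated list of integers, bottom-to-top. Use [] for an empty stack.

Answer: [-13, -13]

Derivation:
Step 1 ('push -7'): [-7]
Step 2 ('neg'): [7]
Step 3 ('neg'): [-7]
Step 4 ('dup'): [-7, -7]
Step 5 ('mod'): [0]
Step 6 ('push 13'): [0, 13]
Step 7 ('sub'): [-13]
Step 8 ('dup'): [-13, -13]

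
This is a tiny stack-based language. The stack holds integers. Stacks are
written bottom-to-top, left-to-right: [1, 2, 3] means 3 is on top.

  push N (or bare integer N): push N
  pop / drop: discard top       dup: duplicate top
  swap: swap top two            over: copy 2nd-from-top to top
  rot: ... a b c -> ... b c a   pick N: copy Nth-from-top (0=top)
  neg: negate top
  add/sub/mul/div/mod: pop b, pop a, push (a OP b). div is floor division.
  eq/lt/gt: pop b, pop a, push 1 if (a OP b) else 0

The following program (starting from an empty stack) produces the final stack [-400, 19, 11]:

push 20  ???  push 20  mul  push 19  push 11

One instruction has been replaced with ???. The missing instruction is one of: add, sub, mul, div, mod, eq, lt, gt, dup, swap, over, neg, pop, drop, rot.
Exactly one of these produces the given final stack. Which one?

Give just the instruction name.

Stack before ???: [20]
Stack after ???:  [-20]
The instruction that transforms [20] -> [-20] is: neg

Answer: neg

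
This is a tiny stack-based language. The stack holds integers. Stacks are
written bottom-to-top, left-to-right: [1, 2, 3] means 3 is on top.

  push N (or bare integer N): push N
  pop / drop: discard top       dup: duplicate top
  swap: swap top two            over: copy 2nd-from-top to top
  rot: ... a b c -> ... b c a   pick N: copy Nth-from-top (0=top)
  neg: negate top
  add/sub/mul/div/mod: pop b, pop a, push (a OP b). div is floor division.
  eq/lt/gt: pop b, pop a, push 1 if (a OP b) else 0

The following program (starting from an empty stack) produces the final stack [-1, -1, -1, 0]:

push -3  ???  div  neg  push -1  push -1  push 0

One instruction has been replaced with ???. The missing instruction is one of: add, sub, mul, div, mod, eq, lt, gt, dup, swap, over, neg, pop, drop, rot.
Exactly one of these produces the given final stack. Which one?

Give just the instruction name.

Answer: dup

Derivation:
Stack before ???: [-3]
Stack after ???:  [-3, -3]
The instruction that transforms [-3] -> [-3, -3] is: dup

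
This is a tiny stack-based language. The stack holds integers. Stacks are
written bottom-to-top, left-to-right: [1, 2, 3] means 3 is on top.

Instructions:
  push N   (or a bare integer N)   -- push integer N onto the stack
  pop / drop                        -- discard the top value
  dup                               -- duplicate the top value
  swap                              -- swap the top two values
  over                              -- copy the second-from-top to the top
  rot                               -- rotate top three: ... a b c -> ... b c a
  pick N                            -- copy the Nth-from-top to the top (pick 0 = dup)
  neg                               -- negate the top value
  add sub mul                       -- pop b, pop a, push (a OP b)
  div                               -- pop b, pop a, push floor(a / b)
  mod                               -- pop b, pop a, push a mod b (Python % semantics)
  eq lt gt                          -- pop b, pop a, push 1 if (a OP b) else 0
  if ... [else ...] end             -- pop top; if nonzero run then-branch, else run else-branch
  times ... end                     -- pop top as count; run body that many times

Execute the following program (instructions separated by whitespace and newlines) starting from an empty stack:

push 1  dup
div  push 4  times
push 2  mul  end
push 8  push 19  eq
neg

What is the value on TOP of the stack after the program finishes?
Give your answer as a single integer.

After 'push 1': [1]
After 'dup': [1, 1]
After 'div': [1]
After 'push 4': [1, 4]
After 'times': [1]
After 'push 2': [1, 2]
After 'mul': [2]
After 'push 2': [2, 2]
After 'mul': [4]
After 'push 2': [4, 2]
After 'mul': [8]
After 'push 2': [8, 2]
After 'mul': [16]
After 'push 8': [16, 8]
After 'push 19': [16, 8, 19]
After 'eq': [16, 0]
After 'neg': [16, 0]

Answer: 0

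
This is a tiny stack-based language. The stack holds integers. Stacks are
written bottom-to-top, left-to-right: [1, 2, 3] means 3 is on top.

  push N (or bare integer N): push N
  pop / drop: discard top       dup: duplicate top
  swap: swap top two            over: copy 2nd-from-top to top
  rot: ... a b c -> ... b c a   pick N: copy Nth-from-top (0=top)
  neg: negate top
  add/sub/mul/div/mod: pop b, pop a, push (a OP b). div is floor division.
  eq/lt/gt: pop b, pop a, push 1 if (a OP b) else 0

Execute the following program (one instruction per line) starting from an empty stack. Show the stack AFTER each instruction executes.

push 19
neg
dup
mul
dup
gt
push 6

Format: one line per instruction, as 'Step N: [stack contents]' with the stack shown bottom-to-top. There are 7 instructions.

Step 1: [19]
Step 2: [-19]
Step 3: [-19, -19]
Step 4: [361]
Step 5: [361, 361]
Step 6: [0]
Step 7: [0, 6]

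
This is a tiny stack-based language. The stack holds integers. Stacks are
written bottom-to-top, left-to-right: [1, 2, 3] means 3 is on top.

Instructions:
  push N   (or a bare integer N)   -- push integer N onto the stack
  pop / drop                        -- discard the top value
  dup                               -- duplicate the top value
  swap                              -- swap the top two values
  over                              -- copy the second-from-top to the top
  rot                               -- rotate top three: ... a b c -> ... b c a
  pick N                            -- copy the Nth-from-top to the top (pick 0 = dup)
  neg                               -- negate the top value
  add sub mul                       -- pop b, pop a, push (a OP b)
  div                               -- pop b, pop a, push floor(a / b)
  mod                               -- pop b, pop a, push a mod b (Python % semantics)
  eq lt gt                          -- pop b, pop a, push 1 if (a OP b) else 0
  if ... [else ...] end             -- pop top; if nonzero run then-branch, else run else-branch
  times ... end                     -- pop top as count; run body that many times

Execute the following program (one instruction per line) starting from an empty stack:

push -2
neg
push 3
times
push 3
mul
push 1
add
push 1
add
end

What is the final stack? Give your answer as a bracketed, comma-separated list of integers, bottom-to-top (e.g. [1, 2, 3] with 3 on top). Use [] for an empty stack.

After 'push -2': [-2]
After 'neg': [2]
After 'push 3': [2, 3]
After 'times': [2]
After 'push 3': [2, 3]
After 'mul': [6]
After 'push 1': [6, 1]
After 'add': [7]
After 'push 1': [7, 1]
After 'add': [8]
After 'push 3': [8, 3]
After 'mul': [24]
After 'push 1': [24, 1]
After 'add': [25]
After 'push 1': [25, 1]
After 'add': [26]
After 'push 3': [26, 3]
After 'mul': [78]
After 'push 1': [78, 1]
After 'add': [79]
After 'push 1': [79, 1]
After 'add': [80]

Answer: [80]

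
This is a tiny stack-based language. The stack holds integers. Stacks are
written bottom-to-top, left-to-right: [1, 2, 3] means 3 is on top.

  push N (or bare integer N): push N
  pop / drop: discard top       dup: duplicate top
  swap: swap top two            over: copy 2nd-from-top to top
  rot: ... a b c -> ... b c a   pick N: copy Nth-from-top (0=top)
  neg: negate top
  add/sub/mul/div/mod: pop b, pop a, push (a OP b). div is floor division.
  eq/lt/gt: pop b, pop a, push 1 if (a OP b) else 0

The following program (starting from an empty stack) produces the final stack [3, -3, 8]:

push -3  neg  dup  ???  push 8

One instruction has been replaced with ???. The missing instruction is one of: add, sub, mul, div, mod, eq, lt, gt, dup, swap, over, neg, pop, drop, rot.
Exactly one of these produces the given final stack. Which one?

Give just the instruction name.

Answer: neg

Derivation:
Stack before ???: [3, 3]
Stack after ???:  [3, -3]
The instruction that transforms [3, 3] -> [3, -3] is: neg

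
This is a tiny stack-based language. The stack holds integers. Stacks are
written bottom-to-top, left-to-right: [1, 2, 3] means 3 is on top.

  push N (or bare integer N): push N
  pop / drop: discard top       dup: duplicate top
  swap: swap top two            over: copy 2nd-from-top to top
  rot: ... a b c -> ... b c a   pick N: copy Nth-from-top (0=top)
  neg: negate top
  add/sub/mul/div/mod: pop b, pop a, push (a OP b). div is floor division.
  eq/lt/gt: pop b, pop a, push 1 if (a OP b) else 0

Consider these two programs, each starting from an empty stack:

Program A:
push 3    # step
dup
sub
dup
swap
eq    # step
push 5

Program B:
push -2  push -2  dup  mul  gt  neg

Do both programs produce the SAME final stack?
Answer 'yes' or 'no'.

Program A trace:
  After 'push 3': [3]
  After 'dup': [3, 3]
  After 'sub': [0]
  After 'dup': [0, 0]
  After 'swap': [0, 0]
  After 'eq': [1]
  After 'push 5': [1, 5]
Program A final stack: [1, 5]

Program B trace:
  After 'push -2': [-2]
  After 'push -2': [-2, -2]
  After 'dup': [-2, -2, -2]
  After 'mul': [-2, 4]
  After 'gt': [0]
  After 'neg': [0]
Program B final stack: [0]
Same: no

Answer: no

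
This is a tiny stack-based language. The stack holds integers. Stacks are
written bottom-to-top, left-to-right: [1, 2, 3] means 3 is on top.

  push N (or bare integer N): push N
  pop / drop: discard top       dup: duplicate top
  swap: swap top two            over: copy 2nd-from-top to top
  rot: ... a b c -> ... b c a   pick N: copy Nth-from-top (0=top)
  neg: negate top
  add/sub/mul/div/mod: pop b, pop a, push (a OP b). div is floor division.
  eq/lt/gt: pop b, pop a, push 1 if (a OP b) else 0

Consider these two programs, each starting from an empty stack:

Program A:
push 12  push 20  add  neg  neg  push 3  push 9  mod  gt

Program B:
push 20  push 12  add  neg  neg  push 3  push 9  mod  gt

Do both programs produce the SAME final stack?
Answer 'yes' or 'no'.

Program A trace:
  After 'push 12': [12]
  After 'push 20': [12, 20]
  After 'add': [32]
  After 'neg': [-32]
  After 'neg': [32]
  After 'push 3': [32, 3]
  After 'push 9': [32, 3, 9]
  After 'mod': [32, 3]
  After 'gt': [1]
Program A final stack: [1]

Program B trace:
  After 'push 20': [20]
  After 'push 12': [20, 12]
  After 'add': [32]
  After 'neg': [-32]
  After 'neg': [32]
  After 'push 3': [32, 3]
  After 'push 9': [32, 3, 9]
  After 'mod': [32, 3]
  After 'gt': [1]
Program B final stack: [1]
Same: yes

Answer: yes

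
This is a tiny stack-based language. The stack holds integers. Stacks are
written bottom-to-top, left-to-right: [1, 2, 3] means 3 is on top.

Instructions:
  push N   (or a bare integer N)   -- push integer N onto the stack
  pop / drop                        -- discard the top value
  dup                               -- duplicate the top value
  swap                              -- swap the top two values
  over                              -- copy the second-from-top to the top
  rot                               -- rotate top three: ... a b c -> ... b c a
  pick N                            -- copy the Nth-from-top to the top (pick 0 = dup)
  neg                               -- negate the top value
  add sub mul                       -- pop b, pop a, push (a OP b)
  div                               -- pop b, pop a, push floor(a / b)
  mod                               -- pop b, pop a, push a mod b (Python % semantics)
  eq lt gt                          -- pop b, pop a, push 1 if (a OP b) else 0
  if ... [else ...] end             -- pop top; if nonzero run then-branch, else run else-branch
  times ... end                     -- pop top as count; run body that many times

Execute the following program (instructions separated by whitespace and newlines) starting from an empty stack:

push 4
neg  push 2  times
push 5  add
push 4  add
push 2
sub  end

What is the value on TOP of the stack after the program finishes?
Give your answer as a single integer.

After 'push 4': [4]
After 'neg': [-4]
After 'push 2': [-4, 2]
After 'times': [-4]
After 'push 5': [-4, 5]
After 'add': [1]
After 'push 4': [1, 4]
After 'add': [5]
After 'push 2': [5, 2]
After 'sub': [3]
After 'push 5': [3, 5]
After 'add': [8]
After 'push 4': [8, 4]
After 'add': [12]
After 'push 2': [12, 2]
After 'sub': [10]

Answer: 10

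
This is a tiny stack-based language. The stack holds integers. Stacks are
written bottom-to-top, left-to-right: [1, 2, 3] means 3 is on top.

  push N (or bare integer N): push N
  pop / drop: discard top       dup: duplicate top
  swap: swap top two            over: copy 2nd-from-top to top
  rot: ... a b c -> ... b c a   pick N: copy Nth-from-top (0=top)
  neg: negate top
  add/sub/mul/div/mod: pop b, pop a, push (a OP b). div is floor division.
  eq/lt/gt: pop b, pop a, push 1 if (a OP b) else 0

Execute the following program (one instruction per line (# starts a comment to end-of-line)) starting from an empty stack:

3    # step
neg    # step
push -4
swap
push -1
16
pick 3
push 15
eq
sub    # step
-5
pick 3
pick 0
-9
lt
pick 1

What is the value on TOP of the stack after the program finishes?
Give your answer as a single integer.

Answer: -3

Derivation:
After 'push 3': [3]
After 'neg': [-3]
After 'push -4': [-3, -4]
After 'swap': [-4, -3]
After 'push -1': [-4, -3, -1]
After 'push 16': [-4, -3, -1, 16]
After 'pick 3': [-4, -3, -1, 16, -4]
After 'push 15': [-4, -3, -1, 16, -4, 15]
After 'eq': [-4, -3, -1, 16, 0]
After 'sub': [-4, -3, -1, 16]
After 'push -5': [-4, -3, -1, 16, -5]
After 'pick 3': [-4, -3, -1, 16, -5, -3]
After 'pick 0': [-4, -3, -1, 16, -5, -3, -3]
After 'push -9': [-4, -3, -1, 16, -5, -3, -3, -9]
After 'lt': [-4, -3, -1, 16, -5, -3, 0]
After 'pick 1': [-4, -3, -1, 16, -5, -3, 0, -3]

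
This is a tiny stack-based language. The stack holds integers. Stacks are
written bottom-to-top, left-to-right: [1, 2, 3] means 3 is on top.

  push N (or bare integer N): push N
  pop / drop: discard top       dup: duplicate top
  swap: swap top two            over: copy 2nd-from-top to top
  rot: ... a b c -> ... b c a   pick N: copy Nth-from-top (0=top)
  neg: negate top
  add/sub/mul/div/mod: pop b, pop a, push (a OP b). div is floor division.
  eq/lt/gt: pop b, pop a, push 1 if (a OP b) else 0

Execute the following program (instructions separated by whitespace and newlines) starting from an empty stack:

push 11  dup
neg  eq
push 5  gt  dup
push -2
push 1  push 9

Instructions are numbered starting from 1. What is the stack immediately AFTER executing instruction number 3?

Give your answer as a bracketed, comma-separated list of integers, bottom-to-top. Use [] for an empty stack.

Answer: [11, -11]

Derivation:
Step 1 ('push 11'): [11]
Step 2 ('dup'): [11, 11]
Step 3 ('neg'): [11, -11]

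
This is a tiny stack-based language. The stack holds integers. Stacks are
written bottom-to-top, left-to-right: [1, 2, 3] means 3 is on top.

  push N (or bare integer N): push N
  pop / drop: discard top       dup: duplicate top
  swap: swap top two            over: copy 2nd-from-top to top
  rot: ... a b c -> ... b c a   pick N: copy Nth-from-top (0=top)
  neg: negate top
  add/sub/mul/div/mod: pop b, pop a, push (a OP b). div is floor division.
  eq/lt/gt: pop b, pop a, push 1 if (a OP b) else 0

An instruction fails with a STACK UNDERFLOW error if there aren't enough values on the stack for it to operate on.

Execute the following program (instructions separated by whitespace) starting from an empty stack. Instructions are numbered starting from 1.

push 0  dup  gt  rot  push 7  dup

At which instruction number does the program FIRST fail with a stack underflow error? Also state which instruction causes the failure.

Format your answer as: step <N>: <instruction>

Step 1 ('push 0'): stack = [0], depth = 1
Step 2 ('dup'): stack = [0, 0], depth = 2
Step 3 ('gt'): stack = [0], depth = 1
Step 4 ('rot'): needs 3 value(s) but depth is 1 — STACK UNDERFLOW

Answer: step 4: rot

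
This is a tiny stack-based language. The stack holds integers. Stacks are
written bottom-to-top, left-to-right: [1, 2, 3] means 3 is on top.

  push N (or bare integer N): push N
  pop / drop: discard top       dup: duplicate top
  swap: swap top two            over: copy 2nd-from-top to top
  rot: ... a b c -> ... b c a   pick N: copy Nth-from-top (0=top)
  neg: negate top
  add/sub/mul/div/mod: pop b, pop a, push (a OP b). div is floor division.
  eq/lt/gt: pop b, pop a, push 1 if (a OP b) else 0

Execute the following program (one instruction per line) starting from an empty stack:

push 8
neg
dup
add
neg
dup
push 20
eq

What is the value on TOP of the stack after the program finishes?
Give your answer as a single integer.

After 'push 8': [8]
After 'neg': [-8]
After 'dup': [-8, -8]
After 'add': [-16]
After 'neg': [16]
After 'dup': [16, 16]
After 'push 20': [16, 16, 20]
After 'eq': [16, 0]

Answer: 0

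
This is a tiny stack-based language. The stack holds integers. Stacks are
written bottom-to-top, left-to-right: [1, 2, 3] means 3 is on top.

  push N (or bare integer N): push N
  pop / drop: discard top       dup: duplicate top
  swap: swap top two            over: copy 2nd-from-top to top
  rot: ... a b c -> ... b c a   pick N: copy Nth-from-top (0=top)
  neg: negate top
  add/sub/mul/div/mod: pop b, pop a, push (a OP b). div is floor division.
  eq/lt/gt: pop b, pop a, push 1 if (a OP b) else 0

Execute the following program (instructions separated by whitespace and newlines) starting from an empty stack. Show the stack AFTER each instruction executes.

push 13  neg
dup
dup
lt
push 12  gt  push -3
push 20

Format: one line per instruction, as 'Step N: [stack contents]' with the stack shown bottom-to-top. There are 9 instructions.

Step 1: [13]
Step 2: [-13]
Step 3: [-13, -13]
Step 4: [-13, -13, -13]
Step 5: [-13, 0]
Step 6: [-13, 0, 12]
Step 7: [-13, 0]
Step 8: [-13, 0, -3]
Step 9: [-13, 0, -3, 20]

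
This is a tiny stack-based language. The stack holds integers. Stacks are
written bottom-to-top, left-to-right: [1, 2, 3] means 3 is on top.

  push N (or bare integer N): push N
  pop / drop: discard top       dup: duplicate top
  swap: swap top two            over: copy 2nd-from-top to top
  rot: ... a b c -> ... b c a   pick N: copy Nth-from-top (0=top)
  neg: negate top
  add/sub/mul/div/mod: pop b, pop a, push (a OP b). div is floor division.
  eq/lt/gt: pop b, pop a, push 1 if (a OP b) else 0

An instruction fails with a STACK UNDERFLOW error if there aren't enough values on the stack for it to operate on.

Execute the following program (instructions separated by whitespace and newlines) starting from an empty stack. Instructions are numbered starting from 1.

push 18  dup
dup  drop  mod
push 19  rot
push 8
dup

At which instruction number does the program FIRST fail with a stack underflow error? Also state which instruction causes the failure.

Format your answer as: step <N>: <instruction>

Step 1 ('push 18'): stack = [18], depth = 1
Step 2 ('dup'): stack = [18, 18], depth = 2
Step 3 ('dup'): stack = [18, 18, 18], depth = 3
Step 4 ('drop'): stack = [18, 18], depth = 2
Step 5 ('mod'): stack = [0], depth = 1
Step 6 ('push 19'): stack = [0, 19], depth = 2
Step 7 ('rot'): needs 3 value(s) but depth is 2 — STACK UNDERFLOW

Answer: step 7: rot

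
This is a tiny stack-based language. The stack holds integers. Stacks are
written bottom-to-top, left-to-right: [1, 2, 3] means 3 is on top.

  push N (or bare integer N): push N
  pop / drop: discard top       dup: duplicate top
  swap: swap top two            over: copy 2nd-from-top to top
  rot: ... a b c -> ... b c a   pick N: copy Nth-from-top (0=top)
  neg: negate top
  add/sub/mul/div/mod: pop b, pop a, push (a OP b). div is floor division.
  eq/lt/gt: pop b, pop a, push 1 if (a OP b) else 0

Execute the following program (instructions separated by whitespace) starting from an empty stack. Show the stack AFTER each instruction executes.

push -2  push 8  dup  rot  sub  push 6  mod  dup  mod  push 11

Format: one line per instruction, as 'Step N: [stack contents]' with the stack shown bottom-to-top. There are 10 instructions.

Step 1: [-2]
Step 2: [-2, 8]
Step 3: [-2, 8, 8]
Step 4: [8, 8, -2]
Step 5: [8, 10]
Step 6: [8, 10, 6]
Step 7: [8, 4]
Step 8: [8, 4, 4]
Step 9: [8, 0]
Step 10: [8, 0, 11]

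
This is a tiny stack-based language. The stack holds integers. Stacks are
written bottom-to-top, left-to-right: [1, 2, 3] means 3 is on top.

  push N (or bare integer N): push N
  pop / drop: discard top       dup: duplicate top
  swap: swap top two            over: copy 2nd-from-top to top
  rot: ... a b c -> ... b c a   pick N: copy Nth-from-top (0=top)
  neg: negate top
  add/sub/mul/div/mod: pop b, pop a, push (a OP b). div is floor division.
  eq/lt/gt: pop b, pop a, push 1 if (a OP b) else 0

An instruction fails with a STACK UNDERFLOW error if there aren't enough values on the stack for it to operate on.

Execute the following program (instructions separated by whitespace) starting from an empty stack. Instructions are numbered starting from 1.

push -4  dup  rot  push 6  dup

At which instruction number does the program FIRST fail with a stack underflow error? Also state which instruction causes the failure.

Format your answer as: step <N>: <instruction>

Step 1 ('push -4'): stack = [-4], depth = 1
Step 2 ('dup'): stack = [-4, -4], depth = 2
Step 3 ('rot'): needs 3 value(s) but depth is 2 — STACK UNDERFLOW

Answer: step 3: rot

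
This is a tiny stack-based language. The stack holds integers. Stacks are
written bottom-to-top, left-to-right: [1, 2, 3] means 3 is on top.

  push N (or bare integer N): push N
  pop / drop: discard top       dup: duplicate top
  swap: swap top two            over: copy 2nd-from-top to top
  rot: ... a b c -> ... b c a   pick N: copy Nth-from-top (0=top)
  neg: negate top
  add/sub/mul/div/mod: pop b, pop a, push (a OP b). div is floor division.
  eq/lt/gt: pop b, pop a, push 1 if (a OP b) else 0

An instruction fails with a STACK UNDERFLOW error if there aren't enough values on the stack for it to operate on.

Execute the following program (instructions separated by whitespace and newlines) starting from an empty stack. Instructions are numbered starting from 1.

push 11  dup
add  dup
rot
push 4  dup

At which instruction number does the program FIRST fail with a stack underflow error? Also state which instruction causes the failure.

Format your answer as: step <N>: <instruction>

Step 1 ('push 11'): stack = [11], depth = 1
Step 2 ('dup'): stack = [11, 11], depth = 2
Step 3 ('add'): stack = [22], depth = 1
Step 4 ('dup'): stack = [22, 22], depth = 2
Step 5 ('rot'): needs 3 value(s) but depth is 2 — STACK UNDERFLOW

Answer: step 5: rot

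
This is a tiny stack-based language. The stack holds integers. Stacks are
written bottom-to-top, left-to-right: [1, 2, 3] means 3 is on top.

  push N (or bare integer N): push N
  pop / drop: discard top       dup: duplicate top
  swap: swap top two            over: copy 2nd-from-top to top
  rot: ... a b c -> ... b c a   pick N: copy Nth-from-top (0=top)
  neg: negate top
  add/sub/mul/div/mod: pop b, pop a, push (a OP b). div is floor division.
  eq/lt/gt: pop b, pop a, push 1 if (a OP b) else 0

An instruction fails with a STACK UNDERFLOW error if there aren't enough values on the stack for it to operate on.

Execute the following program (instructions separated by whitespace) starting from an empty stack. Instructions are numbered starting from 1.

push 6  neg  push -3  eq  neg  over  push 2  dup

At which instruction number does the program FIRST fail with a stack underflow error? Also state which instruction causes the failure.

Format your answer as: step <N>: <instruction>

Answer: step 6: over

Derivation:
Step 1 ('push 6'): stack = [6], depth = 1
Step 2 ('neg'): stack = [-6], depth = 1
Step 3 ('push -3'): stack = [-6, -3], depth = 2
Step 4 ('eq'): stack = [0], depth = 1
Step 5 ('neg'): stack = [0], depth = 1
Step 6 ('over'): needs 2 value(s) but depth is 1 — STACK UNDERFLOW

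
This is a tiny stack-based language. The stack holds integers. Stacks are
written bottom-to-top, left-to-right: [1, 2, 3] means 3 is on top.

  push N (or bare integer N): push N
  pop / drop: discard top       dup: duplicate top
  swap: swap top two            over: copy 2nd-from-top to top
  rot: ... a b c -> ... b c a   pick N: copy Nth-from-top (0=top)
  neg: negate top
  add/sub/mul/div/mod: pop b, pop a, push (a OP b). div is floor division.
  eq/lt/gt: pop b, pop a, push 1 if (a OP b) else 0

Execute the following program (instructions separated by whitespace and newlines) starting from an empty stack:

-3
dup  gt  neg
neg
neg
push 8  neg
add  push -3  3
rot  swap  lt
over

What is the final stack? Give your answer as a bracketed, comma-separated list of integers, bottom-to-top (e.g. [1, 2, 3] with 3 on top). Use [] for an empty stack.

Answer: [-3, 1, -3]

Derivation:
After 'push -3': [-3]
After 'dup': [-3, -3]
After 'gt': [0]
After 'neg': [0]
After 'neg': [0]
After 'neg': [0]
After 'push 8': [0, 8]
After 'neg': [0, -8]
After 'add': [-8]
After 'push -3': [-8, -3]
After 'push 3': [-8, -3, 3]
After 'rot': [-3, 3, -8]
After 'swap': [-3, -8, 3]
After 'lt': [-3, 1]
After 'over': [-3, 1, -3]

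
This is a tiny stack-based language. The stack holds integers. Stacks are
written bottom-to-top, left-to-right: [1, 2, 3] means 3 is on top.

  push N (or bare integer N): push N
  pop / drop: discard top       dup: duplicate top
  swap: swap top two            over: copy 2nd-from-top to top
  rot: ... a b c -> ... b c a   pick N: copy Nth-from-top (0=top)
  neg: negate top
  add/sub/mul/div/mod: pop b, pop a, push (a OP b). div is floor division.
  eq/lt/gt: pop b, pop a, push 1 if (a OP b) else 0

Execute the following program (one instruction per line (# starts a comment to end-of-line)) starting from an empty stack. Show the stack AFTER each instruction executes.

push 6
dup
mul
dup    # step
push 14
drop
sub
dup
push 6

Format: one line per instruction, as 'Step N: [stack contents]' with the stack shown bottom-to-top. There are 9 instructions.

Step 1: [6]
Step 2: [6, 6]
Step 3: [36]
Step 4: [36, 36]
Step 5: [36, 36, 14]
Step 6: [36, 36]
Step 7: [0]
Step 8: [0, 0]
Step 9: [0, 0, 6]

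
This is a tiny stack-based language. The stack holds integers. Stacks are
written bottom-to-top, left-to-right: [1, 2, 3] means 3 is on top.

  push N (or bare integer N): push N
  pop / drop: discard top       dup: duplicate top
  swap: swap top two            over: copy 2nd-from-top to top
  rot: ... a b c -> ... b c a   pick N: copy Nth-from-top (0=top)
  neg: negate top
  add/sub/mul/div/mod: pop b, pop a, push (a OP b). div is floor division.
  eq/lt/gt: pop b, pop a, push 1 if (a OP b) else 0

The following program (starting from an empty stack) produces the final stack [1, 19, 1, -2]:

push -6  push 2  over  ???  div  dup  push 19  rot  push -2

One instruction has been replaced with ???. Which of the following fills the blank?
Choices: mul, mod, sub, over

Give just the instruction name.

Answer: mod

Derivation:
Stack before ???: [-6, 2, -6]
Stack after ???:  [-6, -4]
Checking each choice:
  mul: produces [0, 19, 0, -2]
  mod: MATCH
  sub: produces [-1, 19, -1, -2]
  over: produces [-6, 2, -3, 19, -3, -2]


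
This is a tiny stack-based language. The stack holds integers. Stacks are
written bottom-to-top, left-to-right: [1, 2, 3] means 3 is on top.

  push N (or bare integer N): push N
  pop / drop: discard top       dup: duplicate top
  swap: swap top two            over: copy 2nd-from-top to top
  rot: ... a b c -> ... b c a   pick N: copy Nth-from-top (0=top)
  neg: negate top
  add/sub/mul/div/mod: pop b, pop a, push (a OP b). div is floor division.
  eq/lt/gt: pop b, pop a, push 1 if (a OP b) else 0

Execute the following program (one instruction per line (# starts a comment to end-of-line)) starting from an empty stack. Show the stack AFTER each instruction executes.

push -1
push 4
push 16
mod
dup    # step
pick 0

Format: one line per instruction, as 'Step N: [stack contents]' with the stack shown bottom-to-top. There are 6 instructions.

Step 1: [-1]
Step 2: [-1, 4]
Step 3: [-1, 4, 16]
Step 4: [-1, 4]
Step 5: [-1, 4, 4]
Step 6: [-1, 4, 4, 4]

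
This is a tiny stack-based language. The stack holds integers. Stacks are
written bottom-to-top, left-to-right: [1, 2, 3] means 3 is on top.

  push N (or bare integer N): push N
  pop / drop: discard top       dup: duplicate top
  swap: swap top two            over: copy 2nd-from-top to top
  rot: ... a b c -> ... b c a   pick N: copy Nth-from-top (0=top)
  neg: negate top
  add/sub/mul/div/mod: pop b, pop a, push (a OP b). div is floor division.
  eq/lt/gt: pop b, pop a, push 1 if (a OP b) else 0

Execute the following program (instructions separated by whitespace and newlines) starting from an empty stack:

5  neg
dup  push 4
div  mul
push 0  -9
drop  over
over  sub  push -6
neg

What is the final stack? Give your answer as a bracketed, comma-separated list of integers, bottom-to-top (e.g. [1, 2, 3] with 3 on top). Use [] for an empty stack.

After 'push 5': [5]
After 'neg': [-5]
After 'dup': [-5, -5]
After 'push 4': [-5, -5, 4]
After 'div': [-5, -2]
After 'mul': [10]
After 'push 0': [10, 0]
After 'push -9': [10, 0, -9]
After 'drop': [10, 0]
After 'over': [10, 0, 10]
After 'over': [10, 0, 10, 0]
After 'sub': [10, 0, 10]
After 'push -6': [10, 0, 10, -6]
After 'neg': [10, 0, 10, 6]

Answer: [10, 0, 10, 6]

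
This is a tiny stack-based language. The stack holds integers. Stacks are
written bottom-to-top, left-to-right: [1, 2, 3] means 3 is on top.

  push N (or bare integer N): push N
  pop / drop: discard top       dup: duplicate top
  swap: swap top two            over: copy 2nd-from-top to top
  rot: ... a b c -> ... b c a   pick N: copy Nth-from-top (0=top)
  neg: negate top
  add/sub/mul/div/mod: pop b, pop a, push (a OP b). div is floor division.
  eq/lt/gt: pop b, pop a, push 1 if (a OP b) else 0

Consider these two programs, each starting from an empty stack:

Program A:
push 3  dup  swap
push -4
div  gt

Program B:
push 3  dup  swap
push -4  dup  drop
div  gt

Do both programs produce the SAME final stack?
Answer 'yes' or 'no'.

Program A trace:
  After 'push 3': [3]
  After 'dup': [3, 3]
  After 'swap': [3, 3]
  After 'push -4': [3, 3, -4]
  After 'div': [3, -1]
  After 'gt': [1]
Program A final stack: [1]

Program B trace:
  After 'push 3': [3]
  After 'dup': [3, 3]
  After 'swap': [3, 3]
  After 'push -4': [3, 3, -4]
  After 'dup': [3, 3, -4, -4]
  After 'drop': [3, 3, -4]
  After 'div': [3, -1]
  After 'gt': [1]
Program B final stack: [1]
Same: yes

Answer: yes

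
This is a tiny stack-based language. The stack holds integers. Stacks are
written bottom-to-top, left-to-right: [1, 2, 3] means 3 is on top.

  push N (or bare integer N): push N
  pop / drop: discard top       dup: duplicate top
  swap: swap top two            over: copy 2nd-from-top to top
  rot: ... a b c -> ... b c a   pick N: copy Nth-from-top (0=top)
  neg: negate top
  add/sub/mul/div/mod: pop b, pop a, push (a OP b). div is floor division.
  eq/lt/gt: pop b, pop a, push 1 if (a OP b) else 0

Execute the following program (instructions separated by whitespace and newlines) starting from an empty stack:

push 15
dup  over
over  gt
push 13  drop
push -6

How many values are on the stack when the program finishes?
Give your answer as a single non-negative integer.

Answer: 4

Derivation:
After 'push 15': stack = [15] (depth 1)
After 'dup': stack = [15, 15] (depth 2)
After 'over': stack = [15, 15, 15] (depth 3)
After 'over': stack = [15, 15, 15, 15] (depth 4)
After 'gt': stack = [15, 15, 0] (depth 3)
After 'push 13': stack = [15, 15, 0, 13] (depth 4)
After 'drop': stack = [15, 15, 0] (depth 3)
After 'push -6': stack = [15, 15, 0, -6] (depth 4)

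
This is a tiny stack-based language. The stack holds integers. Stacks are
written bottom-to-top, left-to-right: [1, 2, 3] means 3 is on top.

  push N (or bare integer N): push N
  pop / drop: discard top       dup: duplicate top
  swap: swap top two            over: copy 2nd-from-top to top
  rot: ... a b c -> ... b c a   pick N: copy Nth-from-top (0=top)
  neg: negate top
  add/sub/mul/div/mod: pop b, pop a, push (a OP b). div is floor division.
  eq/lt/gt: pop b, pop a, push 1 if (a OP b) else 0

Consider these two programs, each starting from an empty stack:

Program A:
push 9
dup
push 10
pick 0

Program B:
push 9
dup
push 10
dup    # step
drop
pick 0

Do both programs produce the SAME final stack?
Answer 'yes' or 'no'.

Program A trace:
  After 'push 9': [9]
  After 'dup': [9, 9]
  After 'push 10': [9, 9, 10]
  After 'pick 0': [9, 9, 10, 10]
Program A final stack: [9, 9, 10, 10]

Program B trace:
  After 'push 9': [9]
  After 'dup': [9, 9]
  After 'push 10': [9, 9, 10]
  After 'dup': [9, 9, 10, 10]
  After 'drop': [9, 9, 10]
  After 'pick 0': [9, 9, 10, 10]
Program B final stack: [9, 9, 10, 10]
Same: yes

Answer: yes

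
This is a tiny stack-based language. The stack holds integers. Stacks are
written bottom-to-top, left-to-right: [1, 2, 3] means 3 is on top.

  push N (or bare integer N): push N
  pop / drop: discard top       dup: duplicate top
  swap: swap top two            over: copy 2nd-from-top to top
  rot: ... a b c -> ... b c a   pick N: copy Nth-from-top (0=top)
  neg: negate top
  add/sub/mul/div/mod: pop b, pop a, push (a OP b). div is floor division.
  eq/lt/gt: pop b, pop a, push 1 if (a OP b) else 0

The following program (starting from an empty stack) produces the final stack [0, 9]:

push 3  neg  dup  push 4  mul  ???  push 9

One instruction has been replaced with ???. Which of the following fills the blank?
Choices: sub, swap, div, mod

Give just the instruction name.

Answer: div

Derivation:
Stack before ???: [-3, -12]
Stack after ???:  [0]
Checking each choice:
  sub: produces [9, 9]
  swap: produces [-12, -3, 9]
  div: MATCH
  mod: produces [-3, 9]


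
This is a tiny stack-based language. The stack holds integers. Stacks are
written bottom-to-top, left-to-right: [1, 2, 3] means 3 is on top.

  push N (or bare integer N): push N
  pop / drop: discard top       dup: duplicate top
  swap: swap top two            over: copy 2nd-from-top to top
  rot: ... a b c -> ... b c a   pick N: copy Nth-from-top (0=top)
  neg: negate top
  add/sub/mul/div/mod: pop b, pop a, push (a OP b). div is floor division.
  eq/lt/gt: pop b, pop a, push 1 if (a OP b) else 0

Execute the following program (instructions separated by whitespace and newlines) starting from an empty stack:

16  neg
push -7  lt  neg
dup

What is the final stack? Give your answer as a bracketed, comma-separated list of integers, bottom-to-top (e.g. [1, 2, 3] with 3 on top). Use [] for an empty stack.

After 'push 16': [16]
After 'neg': [-16]
After 'push -7': [-16, -7]
After 'lt': [1]
After 'neg': [-1]
After 'dup': [-1, -1]

Answer: [-1, -1]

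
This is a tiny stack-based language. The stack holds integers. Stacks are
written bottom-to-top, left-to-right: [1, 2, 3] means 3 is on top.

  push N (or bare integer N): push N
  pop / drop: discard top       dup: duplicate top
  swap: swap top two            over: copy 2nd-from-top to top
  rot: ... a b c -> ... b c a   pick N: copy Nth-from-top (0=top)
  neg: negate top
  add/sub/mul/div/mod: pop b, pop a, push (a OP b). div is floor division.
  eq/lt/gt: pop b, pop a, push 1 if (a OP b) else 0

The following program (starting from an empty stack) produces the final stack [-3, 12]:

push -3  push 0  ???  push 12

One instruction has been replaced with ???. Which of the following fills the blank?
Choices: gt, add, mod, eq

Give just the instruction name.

Answer: add

Derivation:
Stack before ???: [-3, 0]
Stack after ???:  [-3]
Checking each choice:
  gt: produces [0, 12]
  add: MATCH
  mod: modulo by zero
  eq: produces [0, 12]


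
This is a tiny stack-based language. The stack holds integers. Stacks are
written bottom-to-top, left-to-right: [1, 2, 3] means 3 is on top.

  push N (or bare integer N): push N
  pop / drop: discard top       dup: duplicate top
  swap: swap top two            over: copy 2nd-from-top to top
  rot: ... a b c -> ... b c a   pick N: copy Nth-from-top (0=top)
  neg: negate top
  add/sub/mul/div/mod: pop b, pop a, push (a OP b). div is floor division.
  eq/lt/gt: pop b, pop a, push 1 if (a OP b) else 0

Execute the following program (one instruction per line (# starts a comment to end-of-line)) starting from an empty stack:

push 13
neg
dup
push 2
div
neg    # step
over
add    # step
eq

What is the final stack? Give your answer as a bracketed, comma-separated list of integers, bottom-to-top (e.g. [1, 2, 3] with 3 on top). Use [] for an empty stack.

Answer: [0]

Derivation:
After 'push 13': [13]
After 'neg': [-13]
After 'dup': [-13, -13]
After 'push 2': [-13, -13, 2]
After 'div': [-13, -7]
After 'neg': [-13, 7]
After 'over': [-13, 7, -13]
After 'add': [-13, -6]
After 'eq': [0]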